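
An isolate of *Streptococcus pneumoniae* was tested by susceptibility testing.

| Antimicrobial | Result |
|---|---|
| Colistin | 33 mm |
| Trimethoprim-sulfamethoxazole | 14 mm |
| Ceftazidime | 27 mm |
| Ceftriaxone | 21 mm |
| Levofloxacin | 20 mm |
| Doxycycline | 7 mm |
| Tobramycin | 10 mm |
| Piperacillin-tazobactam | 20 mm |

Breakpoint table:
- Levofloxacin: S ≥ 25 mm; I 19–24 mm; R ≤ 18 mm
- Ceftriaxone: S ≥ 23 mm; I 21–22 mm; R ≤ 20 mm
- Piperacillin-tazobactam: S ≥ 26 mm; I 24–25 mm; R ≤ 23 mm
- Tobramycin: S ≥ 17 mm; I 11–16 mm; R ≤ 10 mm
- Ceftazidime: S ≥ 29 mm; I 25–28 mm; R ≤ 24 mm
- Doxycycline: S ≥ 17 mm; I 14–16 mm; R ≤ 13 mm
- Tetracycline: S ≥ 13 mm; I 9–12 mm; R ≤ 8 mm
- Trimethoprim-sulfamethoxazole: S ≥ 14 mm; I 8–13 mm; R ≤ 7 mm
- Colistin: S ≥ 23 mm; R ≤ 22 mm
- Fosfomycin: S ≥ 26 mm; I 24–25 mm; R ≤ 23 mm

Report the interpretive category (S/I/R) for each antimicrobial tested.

Colistin 33 mm: ≥ 23 mm → susceptible
Trimethoprim-sulfamethoxazole: 14 mm is ≥ 14 mm — S
Ceftazidime: 27 mm is in 25–28 mm ⇒ Intermediate
Ceftriaxone 21 mm: in 21–22 mm → intermediate
Levofloxacin 20 mm: in 19–24 mm ⇒ intermediate
Doxycycline (7 mm) ≤ 13 mm — Resistant
Tobramycin 10 mm: ≤ 10 mm — resistant
Piperacillin-tazobactam: 20 mm is ≤ 23 mm → R

S, S, I, I, I, R, R, R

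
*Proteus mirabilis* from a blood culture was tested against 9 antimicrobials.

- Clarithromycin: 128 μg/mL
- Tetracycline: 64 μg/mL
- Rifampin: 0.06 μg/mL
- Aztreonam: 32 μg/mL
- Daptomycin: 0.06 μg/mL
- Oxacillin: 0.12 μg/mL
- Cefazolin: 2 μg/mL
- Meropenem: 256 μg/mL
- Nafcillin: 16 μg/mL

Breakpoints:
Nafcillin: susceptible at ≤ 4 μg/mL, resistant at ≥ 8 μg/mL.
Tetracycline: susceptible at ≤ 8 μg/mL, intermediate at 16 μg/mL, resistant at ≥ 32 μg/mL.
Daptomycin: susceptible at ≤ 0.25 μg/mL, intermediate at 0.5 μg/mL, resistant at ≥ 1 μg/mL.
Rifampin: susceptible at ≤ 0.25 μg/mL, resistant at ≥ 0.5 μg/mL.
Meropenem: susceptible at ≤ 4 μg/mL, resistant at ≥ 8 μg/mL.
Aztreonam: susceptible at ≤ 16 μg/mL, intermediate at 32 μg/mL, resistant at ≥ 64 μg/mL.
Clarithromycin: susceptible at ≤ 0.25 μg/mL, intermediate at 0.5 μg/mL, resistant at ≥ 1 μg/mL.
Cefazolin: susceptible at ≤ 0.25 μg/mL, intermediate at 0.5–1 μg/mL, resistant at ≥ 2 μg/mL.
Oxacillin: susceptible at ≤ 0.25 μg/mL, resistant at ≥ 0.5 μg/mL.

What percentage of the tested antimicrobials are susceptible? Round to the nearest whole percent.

33%

Clarithromycin 128 μg/mL: ≥ 1 μg/mL — resistant
Tetracycline (64 μg/mL) ≥ 32 μg/mL ⇒ R
Rifampin (0.06 μg/mL) ≤ 0.25 μg/mL — S
Aztreonam (32 μg/mL) = 32 μg/mL — I
Daptomycin: 0.06 μg/mL is ≤ 0.25 μg/mL — Susceptible
Oxacillin: 0.12 μg/mL is ≤ 0.25 μg/mL ⇒ susceptible
Cefazolin: 2 μg/mL is ≥ 2 μg/mL — resistant
Meropenem: 256 μg/mL is ≥ 8 μg/mL — resistant
Nafcillin (16 μg/mL) ≥ 8 μg/mL → Resistant
Susceptible: 3/9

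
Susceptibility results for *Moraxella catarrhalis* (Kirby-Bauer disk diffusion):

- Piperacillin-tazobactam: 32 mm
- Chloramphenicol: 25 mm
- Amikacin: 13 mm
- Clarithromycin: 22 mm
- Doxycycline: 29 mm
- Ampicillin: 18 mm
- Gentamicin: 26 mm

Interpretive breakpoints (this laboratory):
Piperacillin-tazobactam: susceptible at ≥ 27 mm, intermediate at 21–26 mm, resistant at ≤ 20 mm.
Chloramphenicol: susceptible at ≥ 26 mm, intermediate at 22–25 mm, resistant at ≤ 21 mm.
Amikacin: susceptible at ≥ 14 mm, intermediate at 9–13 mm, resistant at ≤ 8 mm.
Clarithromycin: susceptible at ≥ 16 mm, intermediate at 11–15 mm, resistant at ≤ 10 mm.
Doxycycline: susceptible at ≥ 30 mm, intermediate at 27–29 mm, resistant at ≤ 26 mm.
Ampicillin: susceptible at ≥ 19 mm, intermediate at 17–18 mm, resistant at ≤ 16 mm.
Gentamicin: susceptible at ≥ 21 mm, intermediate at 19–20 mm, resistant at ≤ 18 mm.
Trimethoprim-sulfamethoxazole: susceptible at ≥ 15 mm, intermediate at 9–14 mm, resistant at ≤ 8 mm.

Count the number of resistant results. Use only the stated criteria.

0

Piperacillin-tazobactam (32 mm) ≥ 27 mm ⇒ S
Chloramphenicol 25 mm: in 22–25 mm — Intermediate
Amikacin: 13 mm is in 9–13 mm ⇒ I
Clarithromycin (22 mm) ≥ 16 mm ⇒ S
Doxycycline (29 mm) in 27–29 mm — intermediate
Ampicillin: 18 mm is in 17–18 mm ⇒ I
Gentamicin 26 mm: ≥ 21 mm — S
Resistant: 0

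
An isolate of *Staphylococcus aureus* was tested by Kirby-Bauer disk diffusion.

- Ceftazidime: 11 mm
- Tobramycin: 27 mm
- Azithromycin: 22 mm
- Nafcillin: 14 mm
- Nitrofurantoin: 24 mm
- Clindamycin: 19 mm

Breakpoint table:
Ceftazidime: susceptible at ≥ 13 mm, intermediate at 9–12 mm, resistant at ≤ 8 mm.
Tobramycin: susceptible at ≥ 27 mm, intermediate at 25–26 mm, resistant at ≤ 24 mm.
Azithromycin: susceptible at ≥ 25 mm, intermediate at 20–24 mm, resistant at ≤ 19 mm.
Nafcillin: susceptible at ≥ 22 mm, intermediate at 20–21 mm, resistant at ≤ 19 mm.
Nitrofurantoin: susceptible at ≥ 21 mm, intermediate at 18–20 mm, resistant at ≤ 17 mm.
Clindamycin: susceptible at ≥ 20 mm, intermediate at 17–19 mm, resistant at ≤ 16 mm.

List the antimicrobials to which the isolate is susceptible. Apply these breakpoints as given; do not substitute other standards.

Ceftazidime 11 mm: in 9–12 mm → I
Tobramycin: 27 mm is ≥ 27 mm — S
Azithromycin 22 mm: in 20–24 mm ⇒ I
Nafcillin: 14 mm is ≤ 19 mm → Resistant
Nitrofurantoin 24 mm: ≥ 21 mm — S
Clindamycin: 19 mm is in 17–19 mm ⇒ Intermediate

tobramycin, nitrofurantoin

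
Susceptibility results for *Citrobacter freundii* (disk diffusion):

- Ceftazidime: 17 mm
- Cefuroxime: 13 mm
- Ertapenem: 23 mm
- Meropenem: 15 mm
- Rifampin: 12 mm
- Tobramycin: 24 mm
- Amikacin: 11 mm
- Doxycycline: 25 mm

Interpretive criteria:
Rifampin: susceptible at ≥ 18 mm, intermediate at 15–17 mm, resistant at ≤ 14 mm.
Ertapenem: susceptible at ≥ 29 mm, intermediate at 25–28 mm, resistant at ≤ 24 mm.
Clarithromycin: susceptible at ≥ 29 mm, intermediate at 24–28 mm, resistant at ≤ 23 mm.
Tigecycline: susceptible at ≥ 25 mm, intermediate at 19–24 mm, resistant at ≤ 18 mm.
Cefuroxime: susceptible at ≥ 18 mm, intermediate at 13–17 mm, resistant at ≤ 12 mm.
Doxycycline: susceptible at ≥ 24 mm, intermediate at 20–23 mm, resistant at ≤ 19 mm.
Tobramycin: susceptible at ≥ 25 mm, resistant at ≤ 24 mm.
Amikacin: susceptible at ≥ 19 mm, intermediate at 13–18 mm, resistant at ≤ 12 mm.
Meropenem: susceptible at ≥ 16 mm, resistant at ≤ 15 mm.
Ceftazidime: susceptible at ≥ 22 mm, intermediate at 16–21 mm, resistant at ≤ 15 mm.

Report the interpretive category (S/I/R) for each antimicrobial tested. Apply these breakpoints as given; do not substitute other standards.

Ceftazidime: 17 mm is in 16–21 mm — I
Cefuroxime: 13 mm is in 13–17 mm — I
Ertapenem: 23 mm is ≤ 24 mm — Resistant
Meropenem (15 mm) ≤ 15 mm → Resistant
Rifampin 12 mm: ≤ 14 mm → R
Tobramycin: 24 mm is ≤ 24 mm → resistant
Amikacin (11 mm) ≤ 12 mm → resistant
Doxycycline 25 mm: ≥ 24 mm → Susceptible

I, I, R, R, R, R, R, S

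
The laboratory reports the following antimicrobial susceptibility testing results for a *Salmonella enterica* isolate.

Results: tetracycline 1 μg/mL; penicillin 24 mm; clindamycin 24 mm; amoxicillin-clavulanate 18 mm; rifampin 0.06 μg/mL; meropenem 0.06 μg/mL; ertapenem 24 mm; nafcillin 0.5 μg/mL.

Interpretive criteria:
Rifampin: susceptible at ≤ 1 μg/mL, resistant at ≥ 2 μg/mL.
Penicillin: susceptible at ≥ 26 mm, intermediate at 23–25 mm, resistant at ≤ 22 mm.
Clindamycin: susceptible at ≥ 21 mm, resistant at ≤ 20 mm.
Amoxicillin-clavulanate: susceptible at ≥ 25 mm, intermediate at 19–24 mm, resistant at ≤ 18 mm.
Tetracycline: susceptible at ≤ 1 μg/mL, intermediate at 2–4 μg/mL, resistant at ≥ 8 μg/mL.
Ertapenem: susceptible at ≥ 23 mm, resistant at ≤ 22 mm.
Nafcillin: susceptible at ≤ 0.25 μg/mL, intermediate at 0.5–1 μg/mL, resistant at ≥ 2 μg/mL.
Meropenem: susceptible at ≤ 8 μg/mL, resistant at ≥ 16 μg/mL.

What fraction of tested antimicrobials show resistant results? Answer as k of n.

Tetracycline (1 μg/mL) ≤ 1 μg/mL → S
Penicillin: 24 mm is in 23–25 mm → intermediate
Clindamycin: 24 mm is ≥ 21 mm ⇒ susceptible
Amoxicillin-clavulanate (18 mm) ≤ 18 mm → resistant
Rifampin: 0.06 μg/mL is ≤ 1 μg/mL ⇒ susceptible
Meropenem: 0.06 μg/mL is ≤ 8 μg/mL — Susceptible
Ertapenem: 24 mm is ≥ 23 mm → S
Nafcillin: 0.5 μg/mL is in 0.5–1 μg/mL — I
Resistant: 1/8

1 of 8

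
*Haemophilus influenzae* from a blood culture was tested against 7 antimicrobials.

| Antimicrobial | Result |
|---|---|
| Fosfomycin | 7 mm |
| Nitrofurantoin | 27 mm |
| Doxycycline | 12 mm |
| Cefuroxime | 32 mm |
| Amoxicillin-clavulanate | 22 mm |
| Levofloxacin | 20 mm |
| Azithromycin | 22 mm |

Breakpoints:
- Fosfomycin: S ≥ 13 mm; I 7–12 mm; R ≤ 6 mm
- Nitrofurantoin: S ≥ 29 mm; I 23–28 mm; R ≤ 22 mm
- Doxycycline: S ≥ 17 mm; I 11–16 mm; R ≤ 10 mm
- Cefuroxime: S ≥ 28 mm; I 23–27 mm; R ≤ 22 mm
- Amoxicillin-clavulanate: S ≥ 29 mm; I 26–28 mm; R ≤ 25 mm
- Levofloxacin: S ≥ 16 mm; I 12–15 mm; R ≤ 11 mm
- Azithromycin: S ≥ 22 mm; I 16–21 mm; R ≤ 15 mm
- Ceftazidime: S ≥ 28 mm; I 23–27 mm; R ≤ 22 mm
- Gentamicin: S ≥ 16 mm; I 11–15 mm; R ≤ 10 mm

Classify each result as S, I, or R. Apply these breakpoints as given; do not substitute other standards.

Fosfomycin: 7 mm is in 7–12 mm — I
Nitrofurantoin 27 mm: in 23–28 mm ⇒ intermediate
Doxycycline 12 mm: in 11–16 mm → I
Cefuroxime 32 mm: ≥ 28 mm ⇒ Susceptible
Amoxicillin-clavulanate 22 mm: ≤ 25 mm — R
Levofloxacin: 20 mm is ≥ 16 mm → S
Azithromycin: 22 mm is ≥ 22 mm ⇒ S

I, I, I, S, R, S, S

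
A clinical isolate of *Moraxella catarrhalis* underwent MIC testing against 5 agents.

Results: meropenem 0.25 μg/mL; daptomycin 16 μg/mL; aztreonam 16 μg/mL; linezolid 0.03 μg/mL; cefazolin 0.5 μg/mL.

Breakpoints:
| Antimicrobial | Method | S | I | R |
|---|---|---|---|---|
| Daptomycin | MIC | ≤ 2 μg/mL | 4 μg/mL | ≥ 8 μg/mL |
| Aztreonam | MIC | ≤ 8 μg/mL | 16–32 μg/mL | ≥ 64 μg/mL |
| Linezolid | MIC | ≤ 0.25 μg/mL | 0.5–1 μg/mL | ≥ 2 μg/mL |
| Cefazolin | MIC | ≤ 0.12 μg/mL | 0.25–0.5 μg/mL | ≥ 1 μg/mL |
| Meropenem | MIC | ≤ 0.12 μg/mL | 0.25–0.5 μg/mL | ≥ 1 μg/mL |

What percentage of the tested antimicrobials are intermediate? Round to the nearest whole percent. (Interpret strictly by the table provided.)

60%

Meropenem (0.25 μg/mL) in 0.25–0.5 μg/mL → intermediate
Daptomycin (16 μg/mL) ≥ 8 μg/mL → resistant
Aztreonam: 16 μg/mL is in 16–32 μg/mL ⇒ Intermediate
Linezolid 0.03 μg/mL: ≤ 0.25 μg/mL — S
Cefazolin: 0.5 μg/mL is in 0.25–0.5 μg/mL ⇒ Intermediate
Intermediate: 3/5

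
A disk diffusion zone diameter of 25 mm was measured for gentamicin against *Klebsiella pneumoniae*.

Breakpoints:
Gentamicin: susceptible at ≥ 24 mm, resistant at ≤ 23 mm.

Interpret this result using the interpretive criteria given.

Gentamicin: 25 mm is ≥ 24 mm — susceptible

Susceptible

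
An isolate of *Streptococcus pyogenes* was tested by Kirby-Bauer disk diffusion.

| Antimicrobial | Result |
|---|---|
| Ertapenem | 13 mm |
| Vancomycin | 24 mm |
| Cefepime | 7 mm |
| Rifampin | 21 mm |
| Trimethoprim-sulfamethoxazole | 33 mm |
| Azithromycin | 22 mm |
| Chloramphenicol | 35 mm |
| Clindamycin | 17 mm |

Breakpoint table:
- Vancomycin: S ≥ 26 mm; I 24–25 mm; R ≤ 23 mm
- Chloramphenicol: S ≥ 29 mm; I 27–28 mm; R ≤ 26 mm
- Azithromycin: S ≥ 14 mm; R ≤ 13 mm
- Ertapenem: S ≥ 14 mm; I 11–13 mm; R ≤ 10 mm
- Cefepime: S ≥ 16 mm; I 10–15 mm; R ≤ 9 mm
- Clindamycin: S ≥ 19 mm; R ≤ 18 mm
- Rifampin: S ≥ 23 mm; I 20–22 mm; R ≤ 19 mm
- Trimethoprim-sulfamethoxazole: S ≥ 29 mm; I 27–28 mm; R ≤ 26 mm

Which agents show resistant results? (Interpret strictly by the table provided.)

cefepime, clindamycin

Ertapenem: 13 mm is in 11–13 mm → intermediate
Vancomycin: 24 mm is in 24–25 mm → I
Cefepime 7 mm: ≤ 9 mm — resistant
Rifampin (21 mm) in 20–22 mm ⇒ Intermediate
Trimethoprim-sulfamethoxazole 33 mm: ≥ 29 mm → susceptible
Azithromycin: 22 mm is ≥ 14 mm — Susceptible
Chloramphenicol: 35 mm is ≥ 29 mm → S
Clindamycin (17 mm) ≤ 18 mm ⇒ R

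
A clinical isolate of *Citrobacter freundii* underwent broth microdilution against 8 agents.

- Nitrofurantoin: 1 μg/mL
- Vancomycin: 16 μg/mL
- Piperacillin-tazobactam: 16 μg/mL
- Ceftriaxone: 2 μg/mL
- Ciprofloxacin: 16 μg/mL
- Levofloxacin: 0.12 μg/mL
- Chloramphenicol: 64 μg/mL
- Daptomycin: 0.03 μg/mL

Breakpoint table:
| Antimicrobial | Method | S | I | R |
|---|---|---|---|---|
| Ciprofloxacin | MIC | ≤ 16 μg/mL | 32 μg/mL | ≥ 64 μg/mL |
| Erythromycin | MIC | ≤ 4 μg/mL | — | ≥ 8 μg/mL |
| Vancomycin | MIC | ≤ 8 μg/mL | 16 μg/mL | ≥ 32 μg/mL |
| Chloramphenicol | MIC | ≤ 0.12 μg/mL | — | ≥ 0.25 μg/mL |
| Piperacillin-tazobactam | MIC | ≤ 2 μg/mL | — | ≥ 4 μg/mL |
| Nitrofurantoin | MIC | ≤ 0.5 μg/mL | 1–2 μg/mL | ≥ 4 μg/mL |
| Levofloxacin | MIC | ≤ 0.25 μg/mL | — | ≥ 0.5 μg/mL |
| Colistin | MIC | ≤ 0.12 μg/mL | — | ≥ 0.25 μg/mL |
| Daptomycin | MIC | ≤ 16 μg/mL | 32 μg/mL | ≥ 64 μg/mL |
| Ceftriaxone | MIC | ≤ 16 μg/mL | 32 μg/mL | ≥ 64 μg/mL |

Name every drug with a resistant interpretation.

piperacillin-tazobactam, chloramphenicol

Nitrofurantoin: 1 μg/mL is in 1–2 μg/mL ⇒ intermediate
Vancomycin: 16 μg/mL is = 16 μg/mL ⇒ intermediate
Piperacillin-tazobactam: 16 μg/mL is ≥ 4 μg/mL — R
Ceftriaxone (2 μg/mL) ≤ 16 μg/mL ⇒ susceptible
Ciprofloxacin: 16 μg/mL is ≤ 16 μg/mL ⇒ susceptible
Levofloxacin (0.12 μg/mL) ≤ 0.25 μg/mL — susceptible
Chloramphenicol: 64 μg/mL is ≥ 0.25 μg/mL ⇒ Resistant
Daptomycin 0.03 μg/mL: ≤ 16 μg/mL — Susceptible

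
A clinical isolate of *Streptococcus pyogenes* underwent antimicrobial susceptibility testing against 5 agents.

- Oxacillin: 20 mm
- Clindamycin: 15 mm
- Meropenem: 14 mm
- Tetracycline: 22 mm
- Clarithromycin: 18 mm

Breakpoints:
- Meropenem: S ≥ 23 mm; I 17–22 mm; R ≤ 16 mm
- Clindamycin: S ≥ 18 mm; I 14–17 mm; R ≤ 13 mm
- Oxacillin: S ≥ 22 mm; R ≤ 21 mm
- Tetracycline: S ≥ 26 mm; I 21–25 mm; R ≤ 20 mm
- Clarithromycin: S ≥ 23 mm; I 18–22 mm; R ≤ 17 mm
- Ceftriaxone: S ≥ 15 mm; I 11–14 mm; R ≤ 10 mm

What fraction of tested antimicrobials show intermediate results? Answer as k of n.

3 of 5

Oxacillin: 20 mm is ≤ 21 mm — resistant
Clindamycin (15 mm) in 14–17 mm ⇒ Intermediate
Meropenem 14 mm: ≤ 16 mm → Resistant
Tetracycline (22 mm) in 21–25 mm — Intermediate
Clarithromycin (18 mm) in 18–22 mm — intermediate
Intermediate: 3/5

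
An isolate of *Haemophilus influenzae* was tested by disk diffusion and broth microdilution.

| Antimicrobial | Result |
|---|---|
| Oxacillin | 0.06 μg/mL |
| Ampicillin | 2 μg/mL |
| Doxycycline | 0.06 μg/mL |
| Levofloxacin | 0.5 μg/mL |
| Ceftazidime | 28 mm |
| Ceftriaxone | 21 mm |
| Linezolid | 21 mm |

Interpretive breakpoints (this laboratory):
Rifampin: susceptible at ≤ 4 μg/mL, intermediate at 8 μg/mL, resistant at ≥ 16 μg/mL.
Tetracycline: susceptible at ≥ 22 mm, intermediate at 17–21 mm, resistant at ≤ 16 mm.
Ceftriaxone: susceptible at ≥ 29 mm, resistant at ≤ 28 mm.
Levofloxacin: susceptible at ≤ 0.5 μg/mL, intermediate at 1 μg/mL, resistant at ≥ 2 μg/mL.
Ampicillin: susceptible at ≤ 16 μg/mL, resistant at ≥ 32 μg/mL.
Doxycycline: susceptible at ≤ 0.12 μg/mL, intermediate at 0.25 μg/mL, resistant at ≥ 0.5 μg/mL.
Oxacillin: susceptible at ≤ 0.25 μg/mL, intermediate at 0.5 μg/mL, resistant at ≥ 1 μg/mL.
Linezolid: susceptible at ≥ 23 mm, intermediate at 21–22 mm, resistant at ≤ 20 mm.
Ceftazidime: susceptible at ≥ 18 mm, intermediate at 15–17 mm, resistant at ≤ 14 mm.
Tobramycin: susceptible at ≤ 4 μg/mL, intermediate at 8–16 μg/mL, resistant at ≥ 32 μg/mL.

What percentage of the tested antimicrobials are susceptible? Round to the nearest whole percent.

71%

Oxacillin: 0.06 μg/mL is ≤ 0.25 μg/mL → Susceptible
Ampicillin (2 μg/mL) ≤ 16 μg/mL — susceptible
Doxycycline: 0.06 μg/mL is ≤ 0.12 μg/mL — S
Levofloxacin (0.5 μg/mL) ≤ 0.5 μg/mL → Susceptible
Ceftazidime: 28 mm is ≥ 18 mm — susceptible
Ceftriaxone (21 mm) ≤ 28 mm — Resistant
Linezolid: 21 mm is in 21–22 mm ⇒ Intermediate
Susceptible: 5/7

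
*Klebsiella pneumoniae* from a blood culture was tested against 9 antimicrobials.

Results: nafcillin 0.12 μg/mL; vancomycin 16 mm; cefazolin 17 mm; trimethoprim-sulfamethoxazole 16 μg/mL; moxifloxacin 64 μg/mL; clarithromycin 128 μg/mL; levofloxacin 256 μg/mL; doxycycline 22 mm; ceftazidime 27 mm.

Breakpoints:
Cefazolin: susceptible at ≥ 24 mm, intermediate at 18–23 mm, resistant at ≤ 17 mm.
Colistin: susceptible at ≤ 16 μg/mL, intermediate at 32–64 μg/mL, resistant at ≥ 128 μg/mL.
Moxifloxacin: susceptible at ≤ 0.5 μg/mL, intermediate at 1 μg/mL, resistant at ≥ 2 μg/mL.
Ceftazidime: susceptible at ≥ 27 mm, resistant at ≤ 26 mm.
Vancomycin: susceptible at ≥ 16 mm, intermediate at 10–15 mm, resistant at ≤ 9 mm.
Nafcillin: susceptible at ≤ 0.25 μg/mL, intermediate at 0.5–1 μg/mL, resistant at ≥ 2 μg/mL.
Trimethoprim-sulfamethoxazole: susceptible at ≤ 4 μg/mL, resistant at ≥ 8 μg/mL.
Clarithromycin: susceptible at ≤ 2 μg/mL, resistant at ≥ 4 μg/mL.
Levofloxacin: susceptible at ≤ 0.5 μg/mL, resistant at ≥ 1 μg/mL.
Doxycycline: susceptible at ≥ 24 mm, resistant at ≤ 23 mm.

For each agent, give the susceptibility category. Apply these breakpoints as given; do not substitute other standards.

Nafcillin: 0.12 μg/mL is ≤ 0.25 μg/mL — susceptible
Vancomycin (16 mm) ≥ 16 mm → Susceptible
Cefazolin: 17 mm is ≤ 17 mm → resistant
Trimethoprim-sulfamethoxazole (16 μg/mL) ≥ 8 μg/mL — R
Moxifloxacin: 64 μg/mL is ≥ 2 μg/mL ⇒ Resistant
Clarithromycin 128 μg/mL: ≥ 4 μg/mL → resistant
Levofloxacin: 256 μg/mL is ≥ 1 μg/mL ⇒ Resistant
Doxycycline 22 mm: ≤ 23 mm — resistant
Ceftazidime (27 mm) ≥ 27 mm — Susceptible

S, S, R, R, R, R, R, R, S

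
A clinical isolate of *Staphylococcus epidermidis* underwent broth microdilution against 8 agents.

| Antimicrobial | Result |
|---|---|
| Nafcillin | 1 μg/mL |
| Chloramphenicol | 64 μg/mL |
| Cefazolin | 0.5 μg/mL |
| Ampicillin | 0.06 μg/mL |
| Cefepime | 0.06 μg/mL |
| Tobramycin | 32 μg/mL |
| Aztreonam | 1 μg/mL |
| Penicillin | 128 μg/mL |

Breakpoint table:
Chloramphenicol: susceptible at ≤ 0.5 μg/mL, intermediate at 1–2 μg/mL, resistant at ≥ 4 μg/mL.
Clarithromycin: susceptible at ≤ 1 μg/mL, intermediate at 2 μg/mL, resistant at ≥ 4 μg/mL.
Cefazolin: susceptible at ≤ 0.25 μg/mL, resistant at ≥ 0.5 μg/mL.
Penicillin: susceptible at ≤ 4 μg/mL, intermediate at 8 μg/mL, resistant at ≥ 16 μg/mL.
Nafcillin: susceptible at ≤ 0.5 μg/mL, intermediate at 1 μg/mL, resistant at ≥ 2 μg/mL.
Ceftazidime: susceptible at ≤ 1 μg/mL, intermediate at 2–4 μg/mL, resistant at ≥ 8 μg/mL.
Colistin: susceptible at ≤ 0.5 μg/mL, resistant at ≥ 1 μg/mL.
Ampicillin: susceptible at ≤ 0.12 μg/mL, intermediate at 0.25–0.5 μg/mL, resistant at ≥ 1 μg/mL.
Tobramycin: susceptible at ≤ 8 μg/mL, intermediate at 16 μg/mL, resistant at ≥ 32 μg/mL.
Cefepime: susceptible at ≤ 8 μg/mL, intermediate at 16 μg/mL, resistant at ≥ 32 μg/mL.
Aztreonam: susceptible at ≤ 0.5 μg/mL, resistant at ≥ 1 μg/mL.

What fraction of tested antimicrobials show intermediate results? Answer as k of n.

1 of 8

Nafcillin 1 μg/mL: = 1 μg/mL — I
Chloramphenicol: 64 μg/mL is ≥ 4 μg/mL — Resistant
Cefazolin (0.5 μg/mL) ≥ 0.5 μg/mL → resistant
Ampicillin 0.06 μg/mL: ≤ 0.12 μg/mL ⇒ S
Cefepime 0.06 μg/mL: ≤ 8 μg/mL → S
Tobramycin 32 μg/mL: ≥ 32 μg/mL — R
Aztreonam: 1 μg/mL is ≥ 1 μg/mL — resistant
Penicillin 128 μg/mL: ≥ 16 μg/mL → R
Intermediate: 1/8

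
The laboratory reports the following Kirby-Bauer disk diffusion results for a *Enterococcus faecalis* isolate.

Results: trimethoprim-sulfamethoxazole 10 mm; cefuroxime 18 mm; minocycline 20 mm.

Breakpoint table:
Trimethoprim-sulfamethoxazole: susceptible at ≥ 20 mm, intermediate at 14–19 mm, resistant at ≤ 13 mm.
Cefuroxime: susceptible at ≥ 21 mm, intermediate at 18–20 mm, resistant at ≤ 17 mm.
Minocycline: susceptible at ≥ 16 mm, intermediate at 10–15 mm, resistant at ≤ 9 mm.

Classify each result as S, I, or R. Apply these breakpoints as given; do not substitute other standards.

Trimethoprim-sulfamethoxazole (10 mm) ≤ 13 mm → R
Cefuroxime: 18 mm is in 18–20 mm → Intermediate
Minocycline (20 mm) ≥ 16 mm ⇒ Susceptible

R, I, S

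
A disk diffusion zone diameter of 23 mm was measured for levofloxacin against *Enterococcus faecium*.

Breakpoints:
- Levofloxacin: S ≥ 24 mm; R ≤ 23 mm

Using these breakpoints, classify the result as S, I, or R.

Levofloxacin 23 mm: ≤ 23 mm → resistant

Resistant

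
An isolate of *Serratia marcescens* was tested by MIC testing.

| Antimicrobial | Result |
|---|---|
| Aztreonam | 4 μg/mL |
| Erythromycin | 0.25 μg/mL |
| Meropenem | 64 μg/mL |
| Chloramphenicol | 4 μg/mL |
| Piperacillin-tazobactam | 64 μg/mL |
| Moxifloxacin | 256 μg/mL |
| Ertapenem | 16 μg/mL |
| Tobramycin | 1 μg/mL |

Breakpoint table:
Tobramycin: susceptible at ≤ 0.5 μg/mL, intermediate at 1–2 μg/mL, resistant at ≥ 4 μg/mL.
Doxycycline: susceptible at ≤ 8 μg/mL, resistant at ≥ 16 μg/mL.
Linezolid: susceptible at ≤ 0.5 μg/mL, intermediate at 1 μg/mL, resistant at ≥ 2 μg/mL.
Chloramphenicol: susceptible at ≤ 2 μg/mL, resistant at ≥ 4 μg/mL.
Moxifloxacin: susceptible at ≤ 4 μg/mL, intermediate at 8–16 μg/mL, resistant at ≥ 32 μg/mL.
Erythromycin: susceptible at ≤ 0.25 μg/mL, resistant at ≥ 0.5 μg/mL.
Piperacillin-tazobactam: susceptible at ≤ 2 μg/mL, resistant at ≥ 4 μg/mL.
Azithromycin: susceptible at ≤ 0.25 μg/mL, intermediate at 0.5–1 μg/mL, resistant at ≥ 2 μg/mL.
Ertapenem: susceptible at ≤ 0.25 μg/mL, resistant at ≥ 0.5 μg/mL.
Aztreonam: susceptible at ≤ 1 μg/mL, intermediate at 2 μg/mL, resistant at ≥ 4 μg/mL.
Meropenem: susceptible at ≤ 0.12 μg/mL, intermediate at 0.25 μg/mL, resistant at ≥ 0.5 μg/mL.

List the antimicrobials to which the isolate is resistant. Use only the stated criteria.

Aztreonam 4 μg/mL: ≥ 4 μg/mL → resistant
Erythromycin 0.25 μg/mL: ≤ 0.25 μg/mL — Susceptible
Meropenem 64 μg/mL: ≥ 0.5 μg/mL → resistant
Chloramphenicol 4 μg/mL: ≥ 4 μg/mL → Resistant
Piperacillin-tazobactam: 64 μg/mL is ≥ 4 μg/mL → resistant
Moxifloxacin 256 μg/mL: ≥ 32 μg/mL ⇒ R
Ertapenem: 16 μg/mL is ≥ 0.5 μg/mL — R
Tobramycin (1 μg/mL) in 1–2 μg/mL ⇒ Intermediate

aztreonam, meropenem, chloramphenicol, piperacillin-tazobactam, moxifloxacin, ertapenem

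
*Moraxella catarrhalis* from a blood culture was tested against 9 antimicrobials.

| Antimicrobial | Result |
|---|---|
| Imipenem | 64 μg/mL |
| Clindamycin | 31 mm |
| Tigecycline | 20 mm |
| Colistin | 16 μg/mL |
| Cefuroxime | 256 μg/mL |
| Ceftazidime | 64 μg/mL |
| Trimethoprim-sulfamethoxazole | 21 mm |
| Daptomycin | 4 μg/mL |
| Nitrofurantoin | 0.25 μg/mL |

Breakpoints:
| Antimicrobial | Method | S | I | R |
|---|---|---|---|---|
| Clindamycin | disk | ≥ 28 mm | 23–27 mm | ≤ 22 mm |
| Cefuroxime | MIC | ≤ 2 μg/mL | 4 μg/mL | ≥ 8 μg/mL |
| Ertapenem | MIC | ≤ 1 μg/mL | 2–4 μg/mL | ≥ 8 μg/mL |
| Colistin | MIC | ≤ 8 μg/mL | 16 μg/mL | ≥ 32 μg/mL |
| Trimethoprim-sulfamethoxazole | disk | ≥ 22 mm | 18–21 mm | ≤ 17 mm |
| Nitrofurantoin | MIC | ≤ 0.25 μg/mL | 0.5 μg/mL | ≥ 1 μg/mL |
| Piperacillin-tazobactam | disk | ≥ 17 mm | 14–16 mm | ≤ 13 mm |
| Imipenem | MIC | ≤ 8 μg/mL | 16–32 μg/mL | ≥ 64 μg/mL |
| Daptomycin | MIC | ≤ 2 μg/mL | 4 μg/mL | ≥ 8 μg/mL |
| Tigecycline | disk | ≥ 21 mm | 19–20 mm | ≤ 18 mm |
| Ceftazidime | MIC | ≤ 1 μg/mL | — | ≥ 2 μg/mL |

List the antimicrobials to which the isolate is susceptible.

clindamycin, nitrofurantoin

Imipenem (64 μg/mL) ≥ 64 μg/mL ⇒ Resistant
Clindamycin: 31 mm is ≥ 28 mm ⇒ S
Tigecycline: 20 mm is in 19–20 mm → intermediate
Colistin (16 μg/mL) = 16 μg/mL → intermediate
Cefuroxime: 256 μg/mL is ≥ 8 μg/mL → Resistant
Ceftazidime (64 μg/mL) ≥ 2 μg/mL → resistant
Trimethoprim-sulfamethoxazole: 21 mm is in 18–21 mm → I
Daptomycin 4 μg/mL: = 4 μg/mL — I
Nitrofurantoin 0.25 μg/mL: ≤ 0.25 μg/mL ⇒ S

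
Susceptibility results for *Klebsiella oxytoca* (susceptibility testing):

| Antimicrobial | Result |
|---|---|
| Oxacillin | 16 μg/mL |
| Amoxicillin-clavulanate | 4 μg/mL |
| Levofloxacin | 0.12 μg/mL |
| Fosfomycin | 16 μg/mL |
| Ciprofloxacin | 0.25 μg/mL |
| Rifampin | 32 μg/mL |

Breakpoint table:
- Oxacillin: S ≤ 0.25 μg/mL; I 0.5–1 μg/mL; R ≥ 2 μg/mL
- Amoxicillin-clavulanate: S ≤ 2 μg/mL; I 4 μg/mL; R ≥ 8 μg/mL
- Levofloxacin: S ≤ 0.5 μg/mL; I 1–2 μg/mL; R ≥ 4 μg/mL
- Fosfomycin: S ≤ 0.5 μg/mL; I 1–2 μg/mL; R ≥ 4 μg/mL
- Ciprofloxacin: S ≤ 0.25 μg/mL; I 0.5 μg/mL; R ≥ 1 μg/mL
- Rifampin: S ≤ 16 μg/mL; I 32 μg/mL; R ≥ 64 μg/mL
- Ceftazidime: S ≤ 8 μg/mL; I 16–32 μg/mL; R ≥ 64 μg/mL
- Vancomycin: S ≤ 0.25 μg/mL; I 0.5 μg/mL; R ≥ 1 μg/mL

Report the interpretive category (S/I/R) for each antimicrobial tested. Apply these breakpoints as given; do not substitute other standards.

R, I, S, R, S, I

Oxacillin 16 μg/mL: ≥ 2 μg/mL → Resistant
Amoxicillin-clavulanate: 4 μg/mL is = 4 μg/mL → Intermediate
Levofloxacin 0.12 μg/mL: ≤ 0.5 μg/mL → Susceptible
Fosfomycin: 16 μg/mL is ≥ 4 μg/mL ⇒ R
Ciprofloxacin: 0.25 μg/mL is ≤ 0.25 μg/mL — susceptible
Rifampin (32 μg/mL) = 32 μg/mL — I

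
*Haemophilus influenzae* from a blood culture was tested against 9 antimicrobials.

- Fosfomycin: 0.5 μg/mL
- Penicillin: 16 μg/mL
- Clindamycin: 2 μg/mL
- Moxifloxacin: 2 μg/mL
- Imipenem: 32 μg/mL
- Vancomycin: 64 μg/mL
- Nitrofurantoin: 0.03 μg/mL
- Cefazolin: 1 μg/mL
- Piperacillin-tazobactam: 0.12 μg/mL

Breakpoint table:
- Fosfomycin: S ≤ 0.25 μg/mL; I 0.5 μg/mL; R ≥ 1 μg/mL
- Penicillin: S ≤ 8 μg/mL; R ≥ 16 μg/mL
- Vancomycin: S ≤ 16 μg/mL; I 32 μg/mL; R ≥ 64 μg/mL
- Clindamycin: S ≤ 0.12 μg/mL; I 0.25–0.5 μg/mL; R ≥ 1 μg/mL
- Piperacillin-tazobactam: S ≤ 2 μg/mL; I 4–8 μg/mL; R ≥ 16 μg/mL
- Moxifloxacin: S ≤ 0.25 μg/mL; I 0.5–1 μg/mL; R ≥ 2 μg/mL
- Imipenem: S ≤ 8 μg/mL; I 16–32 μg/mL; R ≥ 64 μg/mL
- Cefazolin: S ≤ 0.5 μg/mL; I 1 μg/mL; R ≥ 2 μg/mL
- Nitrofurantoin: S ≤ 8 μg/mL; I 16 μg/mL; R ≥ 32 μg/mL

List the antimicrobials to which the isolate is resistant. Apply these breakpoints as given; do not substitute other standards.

penicillin, clindamycin, moxifloxacin, vancomycin

Fosfomycin (0.5 μg/mL) = 0.5 μg/mL → I
Penicillin 16 μg/mL: ≥ 16 μg/mL → Resistant
Clindamycin: 2 μg/mL is ≥ 1 μg/mL — resistant
Moxifloxacin 2 μg/mL: ≥ 2 μg/mL → R
Imipenem (32 μg/mL) in 16–32 μg/mL → intermediate
Vancomycin (64 μg/mL) ≥ 64 μg/mL ⇒ Resistant
Nitrofurantoin (0.03 μg/mL) ≤ 8 μg/mL — S
Cefazolin: 1 μg/mL is = 1 μg/mL → intermediate
Piperacillin-tazobactam (0.12 μg/mL) ≤ 2 μg/mL — susceptible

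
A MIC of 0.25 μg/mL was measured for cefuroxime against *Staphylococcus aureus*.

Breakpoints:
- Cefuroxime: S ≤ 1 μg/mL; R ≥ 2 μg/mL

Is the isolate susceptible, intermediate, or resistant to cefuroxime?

Cefuroxime: 0.25 μg/mL is ≤ 1 μg/mL → Susceptible

Susceptible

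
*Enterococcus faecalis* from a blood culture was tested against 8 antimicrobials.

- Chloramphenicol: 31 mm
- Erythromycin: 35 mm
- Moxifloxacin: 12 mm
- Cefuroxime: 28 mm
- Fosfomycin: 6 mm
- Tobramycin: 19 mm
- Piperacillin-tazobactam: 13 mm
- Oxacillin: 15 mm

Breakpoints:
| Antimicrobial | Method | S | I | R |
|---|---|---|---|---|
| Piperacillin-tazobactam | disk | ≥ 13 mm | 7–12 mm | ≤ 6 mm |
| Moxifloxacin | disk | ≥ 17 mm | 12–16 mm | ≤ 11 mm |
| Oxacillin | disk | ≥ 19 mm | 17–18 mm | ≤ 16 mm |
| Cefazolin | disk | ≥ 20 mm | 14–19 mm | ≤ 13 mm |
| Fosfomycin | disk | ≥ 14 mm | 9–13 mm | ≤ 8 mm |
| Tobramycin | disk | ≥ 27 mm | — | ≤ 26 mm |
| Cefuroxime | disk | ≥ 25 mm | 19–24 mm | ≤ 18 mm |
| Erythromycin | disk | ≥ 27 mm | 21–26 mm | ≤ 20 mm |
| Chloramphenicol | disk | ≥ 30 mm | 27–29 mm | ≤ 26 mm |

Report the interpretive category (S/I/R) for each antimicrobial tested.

S, S, I, S, R, R, S, R

Chloramphenicol (31 mm) ≥ 30 mm → S
Erythromycin 35 mm: ≥ 27 mm → Susceptible
Moxifloxacin 12 mm: in 12–16 mm → I
Cefuroxime: 28 mm is ≥ 25 mm → S
Fosfomycin (6 mm) ≤ 8 mm ⇒ R
Tobramycin 19 mm: ≤ 26 mm ⇒ Resistant
Piperacillin-tazobactam: 13 mm is ≥ 13 mm ⇒ S
Oxacillin: 15 mm is ≤ 16 mm — Resistant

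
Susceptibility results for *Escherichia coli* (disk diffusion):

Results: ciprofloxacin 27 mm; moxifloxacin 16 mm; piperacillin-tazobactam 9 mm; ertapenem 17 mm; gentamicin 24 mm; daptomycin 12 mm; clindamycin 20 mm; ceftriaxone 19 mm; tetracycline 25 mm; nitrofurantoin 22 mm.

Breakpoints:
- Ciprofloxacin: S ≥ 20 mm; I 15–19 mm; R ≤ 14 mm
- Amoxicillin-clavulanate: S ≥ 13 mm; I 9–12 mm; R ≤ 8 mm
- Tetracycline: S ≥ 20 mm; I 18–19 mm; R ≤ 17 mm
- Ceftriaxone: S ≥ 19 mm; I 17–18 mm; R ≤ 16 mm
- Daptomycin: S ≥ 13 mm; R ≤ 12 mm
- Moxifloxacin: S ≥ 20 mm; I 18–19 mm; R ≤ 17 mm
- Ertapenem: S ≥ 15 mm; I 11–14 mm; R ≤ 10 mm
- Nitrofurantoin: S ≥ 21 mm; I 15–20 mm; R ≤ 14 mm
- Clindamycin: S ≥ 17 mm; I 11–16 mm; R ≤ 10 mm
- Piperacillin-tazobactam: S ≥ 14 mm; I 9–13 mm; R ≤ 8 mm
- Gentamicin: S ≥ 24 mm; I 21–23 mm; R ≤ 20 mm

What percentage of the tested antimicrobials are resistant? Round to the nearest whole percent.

20%

Ciprofloxacin: 27 mm is ≥ 20 mm ⇒ susceptible
Moxifloxacin 16 mm: ≤ 17 mm — Resistant
Piperacillin-tazobactam (9 mm) in 9–13 mm ⇒ I
Ertapenem 17 mm: ≥ 15 mm ⇒ S
Gentamicin 24 mm: ≥ 24 mm → susceptible
Daptomycin: 12 mm is ≤ 12 mm — Resistant
Clindamycin (20 mm) ≥ 17 mm — S
Ceftriaxone 19 mm: ≥ 19 mm → Susceptible
Tetracycline (25 mm) ≥ 20 mm ⇒ S
Nitrofurantoin: 22 mm is ≥ 21 mm ⇒ S
Resistant: 2/10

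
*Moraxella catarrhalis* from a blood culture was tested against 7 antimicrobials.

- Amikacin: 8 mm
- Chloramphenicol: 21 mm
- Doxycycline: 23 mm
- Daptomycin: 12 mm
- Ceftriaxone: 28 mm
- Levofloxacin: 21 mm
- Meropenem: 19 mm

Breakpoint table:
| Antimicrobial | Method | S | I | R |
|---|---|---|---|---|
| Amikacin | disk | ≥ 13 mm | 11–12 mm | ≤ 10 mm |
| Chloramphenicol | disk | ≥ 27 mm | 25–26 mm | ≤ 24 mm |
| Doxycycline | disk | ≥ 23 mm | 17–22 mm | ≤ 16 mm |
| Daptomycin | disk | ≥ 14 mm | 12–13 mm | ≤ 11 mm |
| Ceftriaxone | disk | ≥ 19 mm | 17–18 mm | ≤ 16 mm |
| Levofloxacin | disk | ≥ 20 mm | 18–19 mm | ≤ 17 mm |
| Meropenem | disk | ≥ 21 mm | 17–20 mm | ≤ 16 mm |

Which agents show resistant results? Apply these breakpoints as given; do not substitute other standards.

Amikacin: 8 mm is ≤ 10 mm — Resistant
Chloramphenicol: 21 mm is ≤ 24 mm → Resistant
Doxycycline 23 mm: ≥ 23 mm ⇒ Susceptible
Daptomycin: 12 mm is in 12–13 mm ⇒ I
Ceftriaxone 28 mm: ≥ 19 mm ⇒ S
Levofloxacin: 21 mm is ≥ 20 mm ⇒ susceptible
Meropenem (19 mm) in 17–20 mm — I

amikacin, chloramphenicol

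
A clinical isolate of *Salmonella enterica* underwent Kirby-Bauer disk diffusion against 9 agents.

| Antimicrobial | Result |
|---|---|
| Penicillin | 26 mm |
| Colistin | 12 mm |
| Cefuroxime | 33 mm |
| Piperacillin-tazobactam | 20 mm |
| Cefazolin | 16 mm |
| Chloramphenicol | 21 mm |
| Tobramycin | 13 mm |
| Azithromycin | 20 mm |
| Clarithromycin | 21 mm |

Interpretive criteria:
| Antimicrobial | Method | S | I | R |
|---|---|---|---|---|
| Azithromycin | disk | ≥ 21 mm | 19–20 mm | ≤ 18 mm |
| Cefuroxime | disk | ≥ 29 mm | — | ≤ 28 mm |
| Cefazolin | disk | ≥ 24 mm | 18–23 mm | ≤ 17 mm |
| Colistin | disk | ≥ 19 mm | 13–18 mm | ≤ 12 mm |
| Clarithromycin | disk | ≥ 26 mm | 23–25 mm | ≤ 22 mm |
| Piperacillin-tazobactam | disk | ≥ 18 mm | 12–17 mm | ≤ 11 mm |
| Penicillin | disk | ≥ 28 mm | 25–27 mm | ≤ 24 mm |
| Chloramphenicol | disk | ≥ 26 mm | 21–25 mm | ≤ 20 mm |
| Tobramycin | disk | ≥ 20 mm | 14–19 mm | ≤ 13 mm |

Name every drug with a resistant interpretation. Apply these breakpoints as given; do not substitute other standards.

colistin, cefazolin, tobramycin, clarithromycin

Penicillin 26 mm: in 25–27 mm — Intermediate
Colistin: 12 mm is ≤ 12 mm — R
Cefuroxime (33 mm) ≥ 29 mm ⇒ S
Piperacillin-tazobactam: 20 mm is ≥ 18 mm → susceptible
Cefazolin 16 mm: ≤ 17 mm — R
Chloramphenicol (21 mm) in 21–25 mm ⇒ I
Tobramycin 13 mm: ≤ 13 mm ⇒ R
Azithromycin (20 mm) in 19–20 mm → I
Clarithromycin (21 mm) ≤ 22 mm ⇒ resistant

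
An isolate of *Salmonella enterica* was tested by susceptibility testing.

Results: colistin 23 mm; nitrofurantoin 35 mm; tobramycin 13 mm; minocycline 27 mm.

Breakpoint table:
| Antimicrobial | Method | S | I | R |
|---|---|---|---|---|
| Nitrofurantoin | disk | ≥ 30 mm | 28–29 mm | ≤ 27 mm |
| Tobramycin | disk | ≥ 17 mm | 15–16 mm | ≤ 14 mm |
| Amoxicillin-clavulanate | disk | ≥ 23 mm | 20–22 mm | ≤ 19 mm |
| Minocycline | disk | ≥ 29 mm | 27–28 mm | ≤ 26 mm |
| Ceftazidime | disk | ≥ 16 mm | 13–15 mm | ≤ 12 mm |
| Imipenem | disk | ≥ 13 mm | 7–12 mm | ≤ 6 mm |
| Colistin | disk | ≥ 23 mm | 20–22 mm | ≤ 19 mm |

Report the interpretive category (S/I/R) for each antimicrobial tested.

Colistin 23 mm: ≥ 23 mm — Susceptible
Nitrofurantoin: 35 mm is ≥ 30 mm ⇒ Susceptible
Tobramycin (13 mm) ≤ 14 mm → Resistant
Minocycline 27 mm: in 27–28 mm → Intermediate

S, S, R, I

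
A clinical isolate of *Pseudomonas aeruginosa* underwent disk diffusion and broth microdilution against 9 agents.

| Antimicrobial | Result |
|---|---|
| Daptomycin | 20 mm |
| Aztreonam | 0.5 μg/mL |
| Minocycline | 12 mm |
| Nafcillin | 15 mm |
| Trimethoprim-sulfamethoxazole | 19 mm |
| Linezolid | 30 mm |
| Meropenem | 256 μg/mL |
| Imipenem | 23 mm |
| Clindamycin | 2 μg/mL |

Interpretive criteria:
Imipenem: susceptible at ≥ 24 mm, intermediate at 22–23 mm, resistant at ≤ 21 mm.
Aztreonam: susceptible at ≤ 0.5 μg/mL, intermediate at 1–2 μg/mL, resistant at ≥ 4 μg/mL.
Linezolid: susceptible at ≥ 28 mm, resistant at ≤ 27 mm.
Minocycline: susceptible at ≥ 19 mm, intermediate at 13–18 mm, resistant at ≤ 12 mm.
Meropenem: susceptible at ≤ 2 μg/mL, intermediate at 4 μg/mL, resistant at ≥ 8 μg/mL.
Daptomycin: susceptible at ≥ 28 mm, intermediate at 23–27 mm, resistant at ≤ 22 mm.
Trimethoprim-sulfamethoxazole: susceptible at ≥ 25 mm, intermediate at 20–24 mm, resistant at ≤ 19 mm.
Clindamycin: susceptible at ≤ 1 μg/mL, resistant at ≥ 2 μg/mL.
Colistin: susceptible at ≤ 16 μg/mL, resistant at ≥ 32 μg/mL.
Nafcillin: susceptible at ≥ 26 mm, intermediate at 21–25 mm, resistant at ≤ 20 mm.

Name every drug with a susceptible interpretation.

Daptomycin 20 mm: ≤ 22 mm — Resistant
Aztreonam: 0.5 μg/mL is ≤ 0.5 μg/mL — S
Minocycline (12 mm) ≤ 12 mm → resistant
Nafcillin 15 mm: ≤ 20 mm ⇒ resistant
Trimethoprim-sulfamethoxazole 19 mm: ≤ 19 mm ⇒ Resistant
Linezolid (30 mm) ≥ 28 mm — S
Meropenem: 256 μg/mL is ≥ 8 μg/mL — Resistant
Imipenem 23 mm: in 22–23 mm ⇒ intermediate
Clindamycin: 2 μg/mL is ≥ 2 μg/mL → Resistant

aztreonam, linezolid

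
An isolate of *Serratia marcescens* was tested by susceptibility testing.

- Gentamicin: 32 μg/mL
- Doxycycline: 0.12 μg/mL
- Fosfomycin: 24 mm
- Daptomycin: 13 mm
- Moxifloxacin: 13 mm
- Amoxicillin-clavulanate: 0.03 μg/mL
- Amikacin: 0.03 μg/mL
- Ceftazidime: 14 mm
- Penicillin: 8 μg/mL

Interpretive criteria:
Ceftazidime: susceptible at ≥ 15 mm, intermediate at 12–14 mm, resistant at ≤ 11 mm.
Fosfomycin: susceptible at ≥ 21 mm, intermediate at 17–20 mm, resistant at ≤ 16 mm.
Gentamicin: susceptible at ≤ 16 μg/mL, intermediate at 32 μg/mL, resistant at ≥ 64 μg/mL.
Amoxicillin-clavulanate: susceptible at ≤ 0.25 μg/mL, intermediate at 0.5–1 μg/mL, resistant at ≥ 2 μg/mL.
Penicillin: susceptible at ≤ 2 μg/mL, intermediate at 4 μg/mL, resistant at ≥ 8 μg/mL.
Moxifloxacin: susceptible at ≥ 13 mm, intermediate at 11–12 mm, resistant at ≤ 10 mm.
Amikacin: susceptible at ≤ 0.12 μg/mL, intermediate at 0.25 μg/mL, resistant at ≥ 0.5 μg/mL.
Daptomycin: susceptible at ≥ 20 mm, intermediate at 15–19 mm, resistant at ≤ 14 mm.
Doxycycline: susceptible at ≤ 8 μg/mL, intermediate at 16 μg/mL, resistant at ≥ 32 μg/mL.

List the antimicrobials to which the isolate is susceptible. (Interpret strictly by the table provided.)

doxycycline, fosfomycin, moxifloxacin, amoxicillin-clavulanate, amikacin

Gentamicin (32 μg/mL) = 32 μg/mL — I
Doxycycline (0.12 μg/mL) ≤ 8 μg/mL ⇒ Susceptible
Fosfomycin (24 mm) ≥ 21 mm → susceptible
Daptomycin (13 mm) ≤ 14 mm → Resistant
Moxifloxacin (13 mm) ≥ 13 mm → S
Amoxicillin-clavulanate (0.03 μg/mL) ≤ 0.25 μg/mL ⇒ S
Amikacin 0.03 μg/mL: ≤ 0.12 μg/mL — S
Ceftazidime (14 mm) in 12–14 mm → Intermediate
Penicillin (8 μg/mL) ≥ 8 μg/mL — resistant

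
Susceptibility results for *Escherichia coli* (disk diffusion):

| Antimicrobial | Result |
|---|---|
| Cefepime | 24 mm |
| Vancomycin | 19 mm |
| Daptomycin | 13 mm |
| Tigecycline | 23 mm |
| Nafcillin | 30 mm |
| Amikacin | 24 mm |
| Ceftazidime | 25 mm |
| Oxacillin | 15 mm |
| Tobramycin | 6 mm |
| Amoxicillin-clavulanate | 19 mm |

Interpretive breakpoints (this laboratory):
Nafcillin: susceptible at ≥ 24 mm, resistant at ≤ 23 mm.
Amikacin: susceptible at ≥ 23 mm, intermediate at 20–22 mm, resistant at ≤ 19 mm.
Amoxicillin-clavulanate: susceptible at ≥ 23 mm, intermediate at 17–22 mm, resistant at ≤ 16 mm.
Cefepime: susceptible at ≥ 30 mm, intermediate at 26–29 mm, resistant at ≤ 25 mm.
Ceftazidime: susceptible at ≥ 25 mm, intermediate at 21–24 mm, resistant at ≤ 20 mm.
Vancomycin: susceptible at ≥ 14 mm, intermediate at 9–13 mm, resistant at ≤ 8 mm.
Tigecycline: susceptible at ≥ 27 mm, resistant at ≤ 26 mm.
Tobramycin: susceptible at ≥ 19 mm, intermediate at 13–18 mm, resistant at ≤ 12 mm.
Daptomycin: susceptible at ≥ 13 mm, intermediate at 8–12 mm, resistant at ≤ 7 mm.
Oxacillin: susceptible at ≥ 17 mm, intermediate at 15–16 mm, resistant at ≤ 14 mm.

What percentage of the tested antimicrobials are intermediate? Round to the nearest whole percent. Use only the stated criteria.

20%

Cefepime: 24 mm is ≤ 25 mm → resistant
Vancomycin 19 mm: ≥ 14 mm → Susceptible
Daptomycin: 13 mm is ≥ 13 mm → Susceptible
Tigecycline: 23 mm is ≤ 26 mm — Resistant
Nafcillin 30 mm: ≥ 24 mm ⇒ Susceptible
Amikacin: 24 mm is ≥ 23 mm ⇒ Susceptible
Ceftazidime: 25 mm is ≥ 25 mm ⇒ Susceptible
Oxacillin (15 mm) in 15–16 mm ⇒ Intermediate
Tobramycin 6 mm: ≤ 12 mm — R
Amoxicillin-clavulanate: 19 mm is in 17–22 mm ⇒ I
Intermediate: 2/10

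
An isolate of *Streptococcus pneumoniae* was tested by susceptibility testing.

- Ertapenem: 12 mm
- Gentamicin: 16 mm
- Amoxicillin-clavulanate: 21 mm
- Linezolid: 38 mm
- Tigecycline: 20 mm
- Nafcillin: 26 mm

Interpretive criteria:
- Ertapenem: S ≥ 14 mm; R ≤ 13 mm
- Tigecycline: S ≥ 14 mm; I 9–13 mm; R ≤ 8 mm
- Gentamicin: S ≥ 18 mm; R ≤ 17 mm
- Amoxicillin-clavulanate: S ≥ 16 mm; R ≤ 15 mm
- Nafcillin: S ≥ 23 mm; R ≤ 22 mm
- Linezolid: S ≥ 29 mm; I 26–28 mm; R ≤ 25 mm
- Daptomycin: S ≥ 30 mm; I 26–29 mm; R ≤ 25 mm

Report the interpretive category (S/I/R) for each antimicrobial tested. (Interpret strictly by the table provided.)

R, R, S, S, S, S

Ertapenem (12 mm) ≤ 13 mm — R
Gentamicin (16 mm) ≤ 17 mm — resistant
Amoxicillin-clavulanate: 21 mm is ≥ 16 mm → S
Linezolid (38 mm) ≥ 29 mm ⇒ S
Tigecycline 20 mm: ≥ 14 mm → susceptible
Nafcillin 26 mm: ≥ 23 mm ⇒ Susceptible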